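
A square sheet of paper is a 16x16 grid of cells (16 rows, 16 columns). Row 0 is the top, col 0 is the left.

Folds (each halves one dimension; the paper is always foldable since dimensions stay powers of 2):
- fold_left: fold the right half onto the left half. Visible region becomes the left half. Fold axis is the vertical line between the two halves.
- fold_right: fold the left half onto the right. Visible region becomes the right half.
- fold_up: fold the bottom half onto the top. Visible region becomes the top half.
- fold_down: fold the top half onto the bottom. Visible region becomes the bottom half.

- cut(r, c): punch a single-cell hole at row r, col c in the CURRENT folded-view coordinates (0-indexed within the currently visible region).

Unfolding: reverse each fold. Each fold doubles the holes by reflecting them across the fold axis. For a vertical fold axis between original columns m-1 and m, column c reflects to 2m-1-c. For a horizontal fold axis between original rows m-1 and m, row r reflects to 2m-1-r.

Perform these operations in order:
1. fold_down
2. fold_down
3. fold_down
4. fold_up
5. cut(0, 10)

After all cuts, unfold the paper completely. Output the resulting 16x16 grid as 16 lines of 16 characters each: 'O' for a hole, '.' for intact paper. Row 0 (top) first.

Op 1 fold_down: fold axis h@8; visible region now rows[8,16) x cols[0,16) = 8x16
Op 2 fold_down: fold axis h@12; visible region now rows[12,16) x cols[0,16) = 4x16
Op 3 fold_down: fold axis h@14; visible region now rows[14,16) x cols[0,16) = 2x16
Op 4 fold_up: fold axis h@15; visible region now rows[14,15) x cols[0,16) = 1x16
Op 5 cut(0, 10): punch at orig (14,10); cuts so far [(14, 10)]; region rows[14,15) x cols[0,16) = 1x16
Unfold 1 (reflect across h@15): 2 holes -> [(14, 10), (15, 10)]
Unfold 2 (reflect across h@14): 4 holes -> [(12, 10), (13, 10), (14, 10), (15, 10)]
Unfold 3 (reflect across h@12): 8 holes -> [(8, 10), (9, 10), (10, 10), (11, 10), (12, 10), (13, 10), (14, 10), (15, 10)]
Unfold 4 (reflect across h@8): 16 holes -> [(0, 10), (1, 10), (2, 10), (3, 10), (4, 10), (5, 10), (6, 10), (7, 10), (8, 10), (9, 10), (10, 10), (11, 10), (12, 10), (13, 10), (14, 10), (15, 10)]

Answer: ..........O.....
..........O.....
..........O.....
..........O.....
..........O.....
..........O.....
..........O.....
..........O.....
..........O.....
..........O.....
..........O.....
..........O.....
..........O.....
..........O.....
..........O.....
..........O.....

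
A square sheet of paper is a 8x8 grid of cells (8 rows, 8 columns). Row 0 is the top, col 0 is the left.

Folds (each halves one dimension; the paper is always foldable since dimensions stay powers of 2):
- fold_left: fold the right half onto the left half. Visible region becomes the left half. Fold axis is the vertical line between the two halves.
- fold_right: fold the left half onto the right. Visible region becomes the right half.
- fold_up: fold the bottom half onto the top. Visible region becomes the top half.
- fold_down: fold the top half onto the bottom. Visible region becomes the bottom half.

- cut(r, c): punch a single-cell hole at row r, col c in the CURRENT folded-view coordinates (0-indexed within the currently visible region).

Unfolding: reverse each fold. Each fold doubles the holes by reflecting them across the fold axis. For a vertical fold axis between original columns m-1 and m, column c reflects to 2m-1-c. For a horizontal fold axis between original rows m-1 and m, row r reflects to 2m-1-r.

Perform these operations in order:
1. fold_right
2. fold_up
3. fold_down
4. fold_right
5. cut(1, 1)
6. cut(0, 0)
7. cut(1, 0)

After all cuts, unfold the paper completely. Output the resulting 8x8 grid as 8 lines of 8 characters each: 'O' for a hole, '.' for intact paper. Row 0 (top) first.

Op 1 fold_right: fold axis v@4; visible region now rows[0,8) x cols[4,8) = 8x4
Op 2 fold_up: fold axis h@4; visible region now rows[0,4) x cols[4,8) = 4x4
Op 3 fold_down: fold axis h@2; visible region now rows[2,4) x cols[4,8) = 2x4
Op 4 fold_right: fold axis v@6; visible region now rows[2,4) x cols[6,8) = 2x2
Op 5 cut(1, 1): punch at orig (3,7); cuts so far [(3, 7)]; region rows[2,4) x cols[6,8) = 2x2
Op 6 cut(0, 0): punch at orig (2,6); cuts so far [(2, 6), (3, 7)]; region rows[2,4) x cols[6,8) = 2x2
Op 7 cut(1, 0): punch at orig (3,6); cuts so far [(2, 6), (3, 6), (3, 7)]; region rows[2,4) x cols[6,8) = 2x2
Unfold 1 (reflect across v@6): 6 holes -> [(2, 5), (2, 6), (3, 4), (3, 5), (3, 6), (3, 7)]
Unfold 2 (reflect across h@2): 12 holes -> [(0, 4), (0, 5), (0, 6), (0, 7), (1, 5), (1, 6), (2, 5), (2, 6), (3, 4), (3, 5), (3, 6), (3, 7)]
Unfold 3 (reflect across h@4): 24 holes -> [(0, 4), (0, 5), (0, 6), (0, 7), (1, 5), (1, 6), (2, 5), (2, 6), (3, 4), (3, 5), (3, 6), (3, 7), (4, 4), (4, 5), (4, 6), (4, 7), (5, 5), (5, 6), (6, 5), (6, 6), (7, 4), (7, 5), (7, 6), (7, 7)]
Unfold 4 (reflect across v@4): 48 holes -> [(0, 0), (0, 1), (0, 2), (0, 3), (0, 4), (0, 5), (0, 6), (0, 7), (1, 1), (1, 2), (1, 5), (1, 6), (2, 1), (2, 2), (2, 5), (2, 6), (3, 0), (3, 1), (3, 2), (3, 3), (3, 4), (3, 5), (3, 6), (3, 7), (4, 0), (4, 1), (4, 2), (4, 3), (4, 4), (4, 5), (4, 6), (4, 7), (5, 1), (5, 2), (5, 5), (5, 6), (6, 1), (6, 2), (6, 5), (6, 6), (7, 0), (7, 1), (7, 2), (7, 3), (7, 4), (7, 5), (7, 6), (7, 7)]

Answer: OOOOOOOO
.OO..OO.
.OO..OO.
OOOOOOOO
OOOOOOOO
.OO..OO.
.OO..OO.
OOOOOOOO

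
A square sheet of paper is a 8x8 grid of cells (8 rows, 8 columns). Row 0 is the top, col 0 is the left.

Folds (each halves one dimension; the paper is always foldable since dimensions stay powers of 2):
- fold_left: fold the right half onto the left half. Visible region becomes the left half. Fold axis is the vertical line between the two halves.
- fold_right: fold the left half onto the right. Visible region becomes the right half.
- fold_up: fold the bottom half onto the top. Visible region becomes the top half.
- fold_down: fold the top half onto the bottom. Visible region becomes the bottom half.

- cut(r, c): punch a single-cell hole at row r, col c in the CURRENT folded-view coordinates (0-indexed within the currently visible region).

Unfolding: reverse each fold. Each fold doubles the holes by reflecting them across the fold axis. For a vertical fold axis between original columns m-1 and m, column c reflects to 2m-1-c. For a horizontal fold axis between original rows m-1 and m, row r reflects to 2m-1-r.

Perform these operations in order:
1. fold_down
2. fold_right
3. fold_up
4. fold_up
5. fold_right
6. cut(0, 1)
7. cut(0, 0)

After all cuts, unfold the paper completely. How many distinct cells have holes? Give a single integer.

Answer: 64

Derivation:
Op 1 fold_down: fold axis h@4; visible region now rows[4,8) x cols[0,8) = 4x8
Op 2 fold_right: fold axis v@4; visible region now rows[4,8) x cols[4,8) = 4x4
Op 3 fold_up: fold axis h@6; visible region now rows[4,6) x cols[4,8) = 2x4
Op 4 fold_up: fold axis h@5; visible region now rows[4,5) x cols[4,8) = 1x4
Op 5 fold_right: fold axis v@6; visible region now rows[4,5) x cols[6,8) = 1x2
Op 6 cut(0, 1): punch at orig (4,7); cuts so far [(4, 7)]; region rows[4,5) x cols[6,8) = 1x2
Op 7 cut(0, 0): punch at orig (4,6); cuts so far [(4, 6), (4, 7)]; region rows[4,5) x cols[6,8) = 1x2
Unfold 1 (reflect across v@6): 4 holes -> [(4, 4), (4, 5), (4, 6), (4, 7)]
Unfold 2 (reflect across h@5): 8 holes -> [(4, 4), (4, 5), (4, 6), (4, 7), (5, 4), (5, 5), (5, 6), (5, 7)]
Unfold 3 (reflect across h@6): 16 holes -> [(4, 4), (4, 5), (4, 6), (4, 7), (5, 4), (5, 5), (5, 6), (5, 7), (6, 4), (6, 5), (6, 6), (6, 7), (7, 4), (7, 5), (7, 6), (7, 7)]
Unfold 4 (reflect across v@4): 32 holes -> [(4, 0), (4, 1), (4, 2), (4, 3), (4, 4), (4, 5), (4, 6), (4, 7), (5, 0), (5, 1), (5, 2), (5, 3), (5, 4), (5, 5), (5, 6), (5, 7), (6, 0), (6, 1), (6, 2), (6, 3), (6, 4), (6, 5), (6, 6), (6, 7), (7, 0), (7, 1), (7, 2), (7, 3), (7, 4), (7, 5), (7, 6), (7, 7)]
Unfold 5 (reflect across h@4): 64 holes -> [(0, 0), (0, 1), (0, 2), (0, 3), (0, 4), (0, 5), (0, 6), (0, 7), (1, 0), (1, 1), (1, 2), (1, 3), (1, 4), (1, 5), (1, 6), (1, 7), (2, 0), (2, 1), (2, 2), (2, 3), (2, 4), (2, 5), (2, 6), (2, 7), (3, 0), (3, 1), (3, 2), (3, 3), (3, 4), (3, 5), (3, 6), (3, 7), (4, 0), (4, 1), (4, 2), (4, 3), (4, 4), (4, 5), (4, 6), (4, 7), (5, 0), (5, 1), (5, 2), (5, 3), (5, 4), (5, 5), (5, 6), (5, 7), (6, 0), (6, 1), (6, 2), (6, 3), (6, 4), (6, 5), (6, 6), (6, 7), (7, 0), (7, 1), (7, 2), (7, 3), (7, 4), (7, 5), (7, 6), (7, 7)]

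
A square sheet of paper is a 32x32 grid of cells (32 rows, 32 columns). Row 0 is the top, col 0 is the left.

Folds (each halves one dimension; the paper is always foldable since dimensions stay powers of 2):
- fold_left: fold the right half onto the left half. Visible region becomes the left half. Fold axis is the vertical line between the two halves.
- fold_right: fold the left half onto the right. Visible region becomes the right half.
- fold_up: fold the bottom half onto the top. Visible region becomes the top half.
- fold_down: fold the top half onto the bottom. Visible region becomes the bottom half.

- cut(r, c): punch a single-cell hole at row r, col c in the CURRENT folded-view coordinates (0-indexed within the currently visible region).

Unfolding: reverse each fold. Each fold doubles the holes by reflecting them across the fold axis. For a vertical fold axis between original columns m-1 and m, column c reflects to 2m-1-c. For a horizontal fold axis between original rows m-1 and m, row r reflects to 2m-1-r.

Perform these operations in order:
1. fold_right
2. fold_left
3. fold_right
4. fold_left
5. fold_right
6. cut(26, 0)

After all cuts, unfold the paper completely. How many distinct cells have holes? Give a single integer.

Answer: 32

Derivation:
Op 1 fold_right: fold axis v@16; visible region now rows[0,32) x cols[16,32) = 32x16
Op 2 fold_left: fold axis v@24; visible region now rows[0,32) x cols[16,24) = 32x8
Op 3 fold_right: fold axis v@20; visible region now rows[0,32) x cols[20,24) = 32x4
Op 4 fold_left: fold axis v@22; visible region now rows[0,32) x cols[20,22) = 32x2
Op 5 fold_right: fold axis v@21; visible region now rows[0,32) x cols[21,22) = 32x1
Op 6 cut(26, 0): punch at orig (26,21); cuts so far [(26, 21)]; region rows[0,32) x cols[21,22) = 32x1
Unfold 1 (reflect across v@21): 2 holes -> [(26, 20), (26, 21)]
Unfold 2 (reflect across v@22): 4 holes -> [(26, 20), (26, 21), (26, 22), (26, 23)]
Unfold 3 (reflect across v@20): 8 holes -> [(26, 16), (26, 17), (26, 18), (26, 19), (26, 20), (26, 21), (26, 22), (26, 23)]
Unfold 4 (reflect across v@24): 16 holes -> [(26, 16), (26, 17), (26, 18), (26, 19), (26, 20), (26, 21), (26, 22), (26, 23), (26, 24), (26, 25), (26, 26), (26, 27), (26, 28), (26, 29), (26, 30), (26, 31)]
Unfold 5 (reflect across v@16): 32 holes -> [(26, 0), (26, 1), (26, 2), (26, 3), (26, 4), (26, 5), (26, 6), (26, 7), (26, 8), (26, 9), (26, 10), (26, 11), (26, 12), (26, 13), (26, 14), (26, 15), (26, 16), (26, 17), (26, 18), (26, 19), (26, 20), (26, 21), (26, 22), (26, 23), (26, 24), (26, 25), (26, 26), (26, 27), (26, 28), (26, 29), (26, 30), (26, 31)]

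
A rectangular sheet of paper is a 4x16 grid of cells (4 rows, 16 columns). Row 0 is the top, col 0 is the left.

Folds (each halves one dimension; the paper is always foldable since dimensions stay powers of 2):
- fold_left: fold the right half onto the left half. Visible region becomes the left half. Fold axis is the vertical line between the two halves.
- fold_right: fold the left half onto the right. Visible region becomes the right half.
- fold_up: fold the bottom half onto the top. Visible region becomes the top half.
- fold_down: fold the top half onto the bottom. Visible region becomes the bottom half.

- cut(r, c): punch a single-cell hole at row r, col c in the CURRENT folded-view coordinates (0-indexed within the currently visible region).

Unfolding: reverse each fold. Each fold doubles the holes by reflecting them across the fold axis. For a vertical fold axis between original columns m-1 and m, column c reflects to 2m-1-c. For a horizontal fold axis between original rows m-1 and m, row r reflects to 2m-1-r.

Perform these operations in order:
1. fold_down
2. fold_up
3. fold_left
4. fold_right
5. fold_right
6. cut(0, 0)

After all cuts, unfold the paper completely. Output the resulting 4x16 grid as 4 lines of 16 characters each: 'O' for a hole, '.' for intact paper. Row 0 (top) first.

Op 1 fold_down: fold axis h@2; visible region now rows[2,4) x cols[0,16) = 2x16
Op 2 fold_up: fold axis h@3; visible region now rows[2,3) x cols[0,16) = 1x16
Op 3 fold_left: fold axis v@8; visible region now rows[2,3) x cols[0,8) = 1x8
Op 4 fold_right: fold axis v@4; visible region now rows[2,3) x cols[4,8) = 1x4
Op 5 fold_right: fold axis v@6; visible region now rows[2,3) x cols[6,8) = 1x2
Op 6 cut(0, 0): punch at orig (2,6); cuts so far [(2, 6)]; region rows[2,3) x cols[6,8) = 1x2
Unfold 1 (reflect across v@6): 2 holes -> [(2, 5), (2, 6)]
Unfold 2 (reflect across v@4): 4 holes -> [(2, 1), (2, 2), (2, 5), (2, 6)]
Unfold 3 (reflect across v@8): 8 holes -> [(2, 1), (2, 2), (2, 5), (2, 6), (2, 9), (2, 10), (2, 13), (2, 14)]
Unfold 4 (reflect across h@3): 16 holes -> [(2, 1), (2, 2), (2, 5), (2, 6), (2, 9), (2, 10), (2, 13), (2, 14), (3, 1), (3, 2), (3, 5), (3, 6), (3, 9), (3, 10), (3, 13), (3, 14)]
Unfold 5 (reflect across h@2): 32 holes -> [(0, 1), (0, 2), (0, 5), (0, 6), (0, 9), (0, 10), (0, 13), (0, 14), (1, 1), (1, 2), (1, 5), (1, 6), (1, 9), (1, 10), (1, 13), (1, 14), (2, 1), (2, 2), (2, 5), (2, 6), (2, 9), (2, 10), (2, 13), (2, 14), (3, 1), (3, 2), (3, 5), (3, 6), (3, 9), (3, 10), (3, 13), (3, 14)]

Answer: .OO..OO..OO..OO.
.OO..OO..OO..OO.
.OO..OO..OO..OO.
.OO..OO..OO..OO.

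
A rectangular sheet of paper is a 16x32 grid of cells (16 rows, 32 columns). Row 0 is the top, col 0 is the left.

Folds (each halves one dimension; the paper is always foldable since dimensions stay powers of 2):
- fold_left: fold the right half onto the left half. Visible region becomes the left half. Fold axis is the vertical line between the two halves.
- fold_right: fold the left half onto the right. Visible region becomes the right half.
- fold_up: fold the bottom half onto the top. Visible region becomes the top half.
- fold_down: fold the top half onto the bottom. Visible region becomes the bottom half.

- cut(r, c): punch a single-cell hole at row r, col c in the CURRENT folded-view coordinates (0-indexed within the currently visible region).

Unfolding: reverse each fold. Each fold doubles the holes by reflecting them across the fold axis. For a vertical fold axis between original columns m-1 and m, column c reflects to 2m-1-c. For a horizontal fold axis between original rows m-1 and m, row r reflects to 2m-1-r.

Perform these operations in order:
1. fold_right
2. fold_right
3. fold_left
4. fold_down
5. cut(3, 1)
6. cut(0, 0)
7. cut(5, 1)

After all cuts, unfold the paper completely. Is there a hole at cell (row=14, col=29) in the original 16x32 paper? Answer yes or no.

Op 1 fold_right: fold axis v@16; visible region now rows[0,16) x cols[16,32) = 16x16
Op 2 fold_right: fold axis v@24; visible region now rows[0,16) x cols[24,32) = 16x8
Op 3 fold_left: fold axis v@28; visible region now rows[0,16) x cols[24,28) = 16x4
Op 4 fold_down: fold axis h@8; visible region now rows[8,16) x cols[24,28) = 8x4
Op 5 cut(3, 1): punch at orig (11,25); cuts so far [(11, 25)]; region rows[8,16) x cols[24,28) = 8x4
Op 6 cut(0, 0): punch at orig (8,24); cuts so far [(8, 24), (11, 25)]; region rows[8,16) x cols[24,28) = 8x4
Op 7 cut(5, 1): punch at orig (13,25); cuts so far [(8, 24), (11, 25), (13, 25)]; region rows[8,16) x cols[24,28) = 8x4
Unfold 1 (reflect across h@8): 6 holes -> [(2, 25), (4, 25), (7, 24), (8, 24), (11, 25), (13, 25)]
Unfold 2 (reflect across v@28): 12 holes -> [(2, 25), (2, 30), (4, 25), (4, 30), (7, 24), (7, 31), (8, 24), (8, 31), (11, 25), (11, 30), (13, 25), (13, 30)]
Unfold 3 (reflect across v@24): 24 holes -> [(2, 17), (2, 22), (2, 25), (2, 30), (4, 17), (4, 22), (4, 25), (4, 30), (7, 16), (7, 23), (7, 24), (7, 31), (8, 16), (8, 23), (8, 24), (8, 31), (11, 17), (11, 22), (11, 25), (11, 30), (13, 17), (13, 22), (13, 25), (13, 30)]
Unfold 4 (reflect across v@16): 48 holes -> [(2, 1), (2, 6), (2, 9), (2, 14), (2, 17), (2, 22), (2, 25), (2, 30), (4, 1), (4, 6), (4, 9), (4, 14), (4, 17), (4, 22), (4, 25), (4, 30), (7, 0), (7, 7), (7, 8), (7, 15), (7, 16), (7, 23), (7, 24), (7, 31), (8, 0), (8, 7), (8, 8), (8, 15), (8, 16), (8, 23), (8, 24), (8, 31), (11, 1), (11, 6), (11, 9), (11, 14), (11, 17), (11, 22), (11, 25), (11, 30), (13, 1), (13, 6), (13, 9), (13, 14), (13, 17), (13, 22), (13, 25), (13, 30)]
Holes: [(2, 1), (2, 6), (2, 9), (2, 14), (2, 17), (2, 22), (2, 25), (2, 30), (4, 1), (4, 6), (4, 9), (4, 14), (4, 17), (4, 22), (4, 25), (4, 30), (7, 0), (7, 7), (7, 8), (7, 15), (7, 16), (7, 23), (7, 24), (7, 31), (8, 0), (8, 7), (8, 8), (8, 15), (8, 16), (8, 23), (8, 24), (8, 31), (11, 1), (11, 6), (11, 9), (11, 14), (11, 17), (11, 22), (11, 25), (11, 30), (13, 1), (13, 6), (13, 9), (13, 14), (13, 17), (13, 22), (13, 25), (13, 30)]

Answer: no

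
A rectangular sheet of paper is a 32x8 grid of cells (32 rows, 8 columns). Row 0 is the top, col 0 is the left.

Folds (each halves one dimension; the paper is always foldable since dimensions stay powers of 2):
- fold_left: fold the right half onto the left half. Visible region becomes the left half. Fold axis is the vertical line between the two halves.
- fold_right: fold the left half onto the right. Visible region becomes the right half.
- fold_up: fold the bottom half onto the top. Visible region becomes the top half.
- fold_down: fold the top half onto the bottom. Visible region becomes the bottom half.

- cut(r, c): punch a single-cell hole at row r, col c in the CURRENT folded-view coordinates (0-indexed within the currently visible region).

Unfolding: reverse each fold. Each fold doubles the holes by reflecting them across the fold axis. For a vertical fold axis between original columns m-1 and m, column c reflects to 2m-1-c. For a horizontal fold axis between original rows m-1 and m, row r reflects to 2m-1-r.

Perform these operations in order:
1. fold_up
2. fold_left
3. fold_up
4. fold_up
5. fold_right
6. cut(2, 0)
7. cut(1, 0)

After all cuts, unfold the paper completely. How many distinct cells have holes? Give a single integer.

Answer: 64

Derivation:
Op 1 fold_up: fold axis h@16; visible region now rows[0,16) x cols[0,8) = 16x8
Op 2 fold_left: fold axis v@4; visible region now rows[0,16) x cols[0,4) = 16x4
Op 3 fold_up: fold axis h@8; visible region now rows[0,8) x cols[0,4) = 8x4
Op 4 fold_up: fold axis h@4; visible region now rows[0,4) x cols[0,4) = 4x4
Op 5 fold_right: fold axis v@2; visible region now rows[0,4) x cols[2,4) = 4x2
Op 6 cut(2, 0): punch at orig (2,2); cuts so far [(2, 2)]; region rows[0,4) x cols[2,4) = 4x2
Op 7 cut(1, 0): punch at orig (1,2); cuts so far [(1, 2), (2, 2)]; region rows[0,4) x cols[2,4) = 4x2
Unfold 1 (reflect across v@2): 4 holes -> [(1, 1), (1, 2), (2, 1), (2, 2)]
Unfold 2 (reflect across h@4): 8 holes -> [(1, 1), (1, 2), (2, 1), (2, 2), (5, 1), (5, 2), (6, 1), (6, 2)]
Unfold 3 (reflect across h@8): 16 holes -> [(1, 1), (1, 2), (2, 1), (2, 2), (5, 1), (5, 2), (6, 1), (6, 2), (9, 1), (9, 2), (10, 1), (10, 2), (13, 1), (13, 2), (14, 1), (14, 2)]
Unfold 4 (reflect across v@4): 32 holes -> [(1, 1), (1, 2), (1, 5), (1, 6), (2, 1), (2, 2), (2, 5), (2, 6), (5, 1), (5, 2), (5, 5), (5, 6), (6, 1), (6, 2), (6, 5), (6, 6), (9, 1), (9, 2), (9, 5), (9, 6), (10, 1), (10, 2), (10, 5), (10, 6), (13, 1), (13, 2), (13, 5), (13, 6), (14, 1), (14, 2), (14, 5), (14, 6)]
Unfold 5 (reflect across h@16): 64 holes -> [(1, 1), (1, 2), (1, 5), (1, 6), (2, 1), (2, 2), (2, 5), (2, 6), (5, 1), (5, 2), (5, 5), (5, 6), (6, 1), (6, 2), (6, 5), (6, 6), (9, 1), (9, 2), (9, 5), (9, 6), (10, 1), (10, 2), (10, 5), (10, 6), (13, 1), (13, 2), (13, 5), (13, 6), (14, 1), (14, 2), (14, 5), (14, 6), (17, 1), (17, 2), (17, 5), (17, 6), (18, 1), (18, 2), (18, 5), (18, 6), (21, 1), (21, 2), (21, 5), (21, 6), (22, 1), (22, 2), (22, 5), (22, 6), (25, 1), (25, 2), (25, 5), (25, 6), (26, 1), (26, 2), (26, 5), (26, 6), (29, 1), (29, 2), (29, 5), (29, 6), (30, 1), (30, 2), (30, 5), (30, 6)]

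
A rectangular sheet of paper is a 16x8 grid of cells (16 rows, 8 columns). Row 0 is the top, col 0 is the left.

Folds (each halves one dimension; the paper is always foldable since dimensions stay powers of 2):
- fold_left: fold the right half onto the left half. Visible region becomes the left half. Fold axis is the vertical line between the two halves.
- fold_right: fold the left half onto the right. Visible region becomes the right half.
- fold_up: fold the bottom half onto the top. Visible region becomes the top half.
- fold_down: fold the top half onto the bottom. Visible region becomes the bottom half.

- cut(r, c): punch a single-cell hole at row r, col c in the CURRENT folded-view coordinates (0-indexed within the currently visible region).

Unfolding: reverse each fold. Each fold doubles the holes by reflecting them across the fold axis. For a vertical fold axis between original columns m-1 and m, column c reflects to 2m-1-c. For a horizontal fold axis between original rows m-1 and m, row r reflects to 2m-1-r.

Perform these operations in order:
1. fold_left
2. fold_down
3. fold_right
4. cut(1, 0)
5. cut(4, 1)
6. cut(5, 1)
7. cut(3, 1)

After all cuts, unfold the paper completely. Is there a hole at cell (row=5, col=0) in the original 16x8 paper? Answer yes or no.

Op 1 fold_left: fold axis v@4; visible region now rows[0,16) x cols[0,4) = 16x4
Op 2 fold_down: fold axis h@8; visible region now rows[8,16) x cols[0,4) = 8x4
Op 3 fold_right: fold axis v@2; visible region now rows[8,16) x cols[2,4) = 8x2
Op 4 cut(1, 0): punch at orig (9,2); cuts so far [(9, 2)]; region rows[8,16) x cols[2,4) = 8x2
Op 5 cut(4, 1): punch at orig (12,3); cuts so far [(9, 2), (12, 3)]; region rows[8,16) x cols[2,4) = 8x2
Op 6 cut(5, 1): punch at orig (13,3); cuts so far [(9, 2), (12, 3), (13, 3)]; region rows[8,16) x cols[2,4) = 8x2
Op 7 cut(3, 1): punch at orig (11,3); cuts so far [(9, 2), (11, 3), (12, 3), (13, 3)]; region rows[8,16) x cols[2,4) = 8x2
Unfold 1 (reflect across v@2): 8 holes -> [(9, 1), (9, 2), (11, 0), (11, 3), (12, 0), (12, 3), (13, 0), (13, 3)]
Unfold 2 (reflect across h@8): 16 holes -> [(2, 0), (2, 3), (3, 0), (3, 3), (4, 0), (4, 3), (6, 1), (6, 2), (9, 1), (9, 2), (11, 0), (11, 3), (12, 0), (12, 3), (13, 0), (13, 3)]
Unfold 3 (reflect across v@4): 32 holes -> [(2, 0), (2, 3), (2, 4), (2, 7), (3, 0), (3, 3), (3, 4), (3, 7), (4, 0), (4, 3), (4, 4), (4, 7), (6, 1), (6, 2), (6, 5), (6, 6), (9, 1), (9, 2), (9, 5), (9, 6), (11, 0), (11, 3), (11, 4), (11, 7), (12, 0), (12, 3), (12, 4), (12, 7), (13, 0), (13, 3), (13, 4), (13, 7)]
Holes: [(2, 0), (2, 3), (2, 4), (2, 7), (3, 0), (3, 3), (3, 4), (3, 7), (4, 0), (4, 3), (4, 4), (4, 7), (6, 1), (6, 2), (6, 5), (6, 6), (9, 1), (9, 2), (9, 5), (9, 6), (11, 0), (11, 3), (11, 4), (11, 7), (12, 0), (12, 3), (12, 4), (12, 7), (13, 0), (13, 3), (13, 4), (13, 7)]

Answer: no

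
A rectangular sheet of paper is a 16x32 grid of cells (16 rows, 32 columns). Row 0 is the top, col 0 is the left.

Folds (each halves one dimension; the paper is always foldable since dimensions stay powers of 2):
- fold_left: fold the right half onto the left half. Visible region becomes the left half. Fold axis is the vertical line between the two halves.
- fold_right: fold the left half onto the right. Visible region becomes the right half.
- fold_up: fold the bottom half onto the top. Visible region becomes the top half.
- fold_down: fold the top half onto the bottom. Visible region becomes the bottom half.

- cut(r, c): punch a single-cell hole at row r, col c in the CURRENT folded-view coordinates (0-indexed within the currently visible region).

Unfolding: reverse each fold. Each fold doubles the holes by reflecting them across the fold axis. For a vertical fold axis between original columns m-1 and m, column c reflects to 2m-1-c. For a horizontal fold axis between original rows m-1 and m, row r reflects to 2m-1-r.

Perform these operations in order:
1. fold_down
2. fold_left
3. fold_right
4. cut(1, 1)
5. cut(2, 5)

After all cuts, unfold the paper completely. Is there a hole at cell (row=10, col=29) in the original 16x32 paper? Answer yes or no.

Answer: yes

Derivation:
Op 1 fold_down: fold axis h@8; visible region now rows[8,16) x cols[0,32) = 8x32
Op 2 fold_left: fold axis v@16; visible region now rows[8,16) x cols[0,16) = 8x16
Op 3 fold_right: fold axis v@8; visible region now rows[8,16) x cols[8,16) = 8x8
Op 4 cut(1, 1): punch at orig (9,9); cuts so far [(9, 9)]; region rows[8,16) x cols[8,16) = 8x8
Op 5 cut(2, 5): punch at orig (10,13); cuts so far [(9, 9), (10, 13)]; region rows[8,16) x cols[8,16) = 8x8
Unfold 1 (reflect across v@8): 4 holes -> [(9, 6), (9, 9), (10, 2), (10, 13)]
Unfold 2 (reflect across v@16): 8 holes -> [(9, 6), (9, 9), (9, 22), (9, 25), (10, 2), (10, 13), (10, 18), (10, 29)]
Unfold 3 (reflect across h@8): 16 holes -> [(5, 2), (5, 13), (5, 18), (5, 29), (6, 6), (6, 9), (6, 22), (6, 25), (9, 6), (9, 9), (9, 22), (9, 25), (10, 2), (10, 13), (10, 18), (10, 29)]
Holes: [(5, 2), (5, 13), (5, 18), (5, 29), (6, 6), (6, 9), (6, 22), (6, 25), (9, 6), (9, 9), (9, 22), (9, 25), (10, 2), (10, 13), (10, 18), (10, 29)]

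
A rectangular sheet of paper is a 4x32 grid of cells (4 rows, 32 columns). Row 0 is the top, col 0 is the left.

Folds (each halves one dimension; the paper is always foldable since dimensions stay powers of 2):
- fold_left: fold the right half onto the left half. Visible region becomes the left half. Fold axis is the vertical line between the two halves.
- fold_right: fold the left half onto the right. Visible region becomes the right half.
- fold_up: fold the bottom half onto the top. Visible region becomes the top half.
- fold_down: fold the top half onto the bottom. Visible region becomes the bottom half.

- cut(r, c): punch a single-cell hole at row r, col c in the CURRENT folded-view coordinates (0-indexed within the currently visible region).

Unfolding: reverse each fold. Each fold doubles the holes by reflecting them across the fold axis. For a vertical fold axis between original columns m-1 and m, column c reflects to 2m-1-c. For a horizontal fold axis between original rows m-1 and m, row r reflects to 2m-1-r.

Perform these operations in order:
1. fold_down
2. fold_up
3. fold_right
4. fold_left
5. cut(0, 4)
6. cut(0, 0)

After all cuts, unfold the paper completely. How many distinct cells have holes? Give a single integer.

Op 1 fold_down: fold axis h@2; visible region now rows[2,4) x cols[0,32) = 2x32
Op 2 fold_up: fold axis h@3; visible region now rows[2,3) x cols[0,32) = 1x32
Op 3 fold_right: fold axis v@16; visible region now rows[2,3) x cols[16,32) = 1x16
Op 4 fold_left: fold axis v@24; visible region now rows[2,3) x cols[16,24) = 1x8
Op 5 cut(0, 4): punch at orig (2,20); cuts so far [(2, 20)]; region rows[2,3) x cols[16,24) = 1x8
Op 6 cut(0, 0): punch at orig (2,16); cuts so far [(2, 16), (2, 20)]; region rows[2,3) x cols[16,24) = 1x8
Unfold 1 (reflect across v@24): 4 holes -> [(2, 16), (2, 20), (2, 27), (2, 31)]
Unfold 2 (reflect across v@16): 8 holes -> [(2, 0), (2, 4), (2, 11), (2, 15), (2, 16), (2, 20), (2, 27), (2, 31)]
Unfold 3 (reflect across h@3): 16 holes -> [(2, 0), (2, 4), (2, 11), (2, 15), (2, 16), (2, 20), (2, 27), (2, 31), (3, 0), (3, 4), (3, 11), (3, 15), (3, 16), (3, 20), (3, 27), (3, 31)]
Unfold 4 (reflect across h@2): 32 holes -> [(0, 0), (0, 4), (0, 11), (0, 15), (0, 16), (0, 20), (0, 27), (0, 31), (1, 0), (1, 4), (1, 11), (1, 15), (1, 16), (1, 20), (1, 27), (1, 31), (2, 0), (2, 4), (2, 11), (2, 15), (2, 16), (2, 20), (2, 27), (2, 31), (3, 0), (3, 4), (3, 11), (3, 15), (3, 16), (3, 20), (3, 27), (3, 31)]

Answer: 32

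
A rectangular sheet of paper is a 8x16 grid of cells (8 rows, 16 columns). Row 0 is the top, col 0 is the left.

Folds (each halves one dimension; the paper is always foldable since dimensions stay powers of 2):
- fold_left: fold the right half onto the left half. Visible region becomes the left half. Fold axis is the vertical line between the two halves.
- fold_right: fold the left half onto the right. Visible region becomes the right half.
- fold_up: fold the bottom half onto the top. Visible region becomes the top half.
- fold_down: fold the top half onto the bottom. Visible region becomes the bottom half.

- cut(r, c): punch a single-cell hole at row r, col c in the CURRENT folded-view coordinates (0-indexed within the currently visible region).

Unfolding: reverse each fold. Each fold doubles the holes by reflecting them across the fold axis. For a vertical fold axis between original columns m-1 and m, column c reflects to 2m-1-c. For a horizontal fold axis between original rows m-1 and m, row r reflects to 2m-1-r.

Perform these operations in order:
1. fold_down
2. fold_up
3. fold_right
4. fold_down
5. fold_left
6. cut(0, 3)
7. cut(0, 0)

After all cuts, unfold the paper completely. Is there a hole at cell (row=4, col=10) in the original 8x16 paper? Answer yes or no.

Answer: no

Derivation:
Op 1 fold_down: fold axis h@4; visible region now rows[4,8) x cols[0,16) = 4x16
Op 2 fold_up: fold axis h@6; visible region now rows[4,6) x cols[0,16) = 2x16
Op 3 fold_right: fold axis v@8; visible region now rows[4,6) x cols[8,16) = 2x8
Op 4 fold_down: fold axis h@5; visible region now rows[5,6) x cols[8,16) = 1x8
Op 5 fold_left: fold axis v@12; visible region now rows[5,6) x cols[8,12) = 1x4
Op 6 cut(0, 3): punch at orig (5,11); cuts so far [(5, 11)]; region rows[5,6) x cols[8,12) = 1x4
Op 7 cut(0, 0): punch at orig (5,8); cuts so far [(5, 8), (5, 11)]; region rows[5,6) x cols[8,12) = 1x4
Unfold 1 (reflect across v@12): 4 holes -> [(5, 8), (5, 11), (5, 12), (5, 15)]
Unfold 2 (reflect across h@5): 8 holes -> [(4, 8), (4, 11), (4, 12), (4, 15), (5, 8), (5, 11), (5, 12), (5, 15)]
Unfold 3 (reflect across v@8): 16 holes -> [(4, 0), (4, 3), (4, 4), (4, 7), (4, 8), (4, 11), (4, 12), (4, 15), (5, 0), (5, 3), (5, 4), (5, 7), (5, 8), (5, 11), (5, 12), (5, 15)]
Unfold 4 (reflect across h@6): 32 holes -> [(4, 0), (4, 3), (4, 4), (4, 7), (4, 8), (4, 11), (4, 12), (4, 15), (5, 0), (5, 3), (5, 4), (5, 7), (5, 8), (5, 11), (5, 12), (5, 15), (6, 0), (6, 3), (6, 4), (6, 7), (6, 8), (6, 11), (6, 12), (6, 15), (7, 0), (7, 3), (7, 4), (7, 7), (7, 8), (7, 11), (7, 12), (7, 15)]
Unfold 5 (reflect across h@4): 64 holes -> [(0, 0), (0, 3), (0, 4), (0, 7), (0, 8), (0, 11), (0, 12), (0, 15), (1, 0), (1, 3), (1, 4), (1, 7), (1, 8), (1, 11), (1, 12), (1, 15), (2, 0), (2, 3), (2, 4), (2, 7), (2, 8), (2, 11), (2, 12), (2, 15), (3, 0), (3, 3), (3, 4), (3, 7), (3, 8), (3, 11), (3, 12), (3, 15), (4, 0), (4, 3), (4, 4), (4, 7), (4, 8), (4, 11), (4, 12), (4, 15), (5, 0), (5, 3), (5, 4), (5, 7), (5, 8), (5, 11), (5, 12), (5, 15), (6, 0), (6, 3), (6, 4), (6, 7), (6, 8), (6, 11), (6, 12), (6, 15), (7, 0), (7, 3), (7, 4), (7, 7), (7, 8), (7, 11), (7, 12), (7, 15)]
Holes: [(0, 0), (0, 3), (0, 4), (0, 7), (0, 8), (0, 11), (0, 12), (0, 15), (1, 0), (1, 3), (1, 4), (1, 7), (1, 8), (1, 11), (1, 12), (1, 15), (2, 0), (2, 3), (2, 4), (2, 7), (2, 8), (2, 11), (2, 12), (2, 15), (3, 0), (3, 3), (3, 4), (3, 7), (3, 8), (3, 11), (3, 12), (3, 15), (4, 0), (4, 3), (4, 4), (4, 7), (4, 8), (4, 11), (4, 12), (4, 15), (5, 0), (5, 3), (5, 4), (5, 7), (5, 8), (5, 11), (5, 12), (5, 15), (6, 0), (6, 3), (6, 4), (6, 7), (6, 8), (6, 11), (6, 12), (6, 15), (7, 0), (7, 3), (7, 4), (7, 7), (7, 8), (7, 11), (7, 12), (7, 15)]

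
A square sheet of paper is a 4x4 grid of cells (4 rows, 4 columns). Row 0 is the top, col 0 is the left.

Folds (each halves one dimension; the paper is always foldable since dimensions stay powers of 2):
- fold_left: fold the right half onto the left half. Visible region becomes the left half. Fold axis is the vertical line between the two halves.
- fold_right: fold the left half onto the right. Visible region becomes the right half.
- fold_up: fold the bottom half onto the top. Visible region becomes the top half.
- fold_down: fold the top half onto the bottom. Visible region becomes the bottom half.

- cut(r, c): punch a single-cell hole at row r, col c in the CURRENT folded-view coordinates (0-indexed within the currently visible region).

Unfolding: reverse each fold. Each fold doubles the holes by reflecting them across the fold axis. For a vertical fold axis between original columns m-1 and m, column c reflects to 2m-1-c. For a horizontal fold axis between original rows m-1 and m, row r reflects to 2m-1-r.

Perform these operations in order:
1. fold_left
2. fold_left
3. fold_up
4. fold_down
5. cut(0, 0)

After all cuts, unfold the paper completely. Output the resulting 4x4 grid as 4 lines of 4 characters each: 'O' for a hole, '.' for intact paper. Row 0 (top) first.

Answer: OOOO
OOOO
OOOO
OOOO

Derivation:
Op 1 fold_left: fold axis v@2; visible region now rows[0,4) x cols[0,2) = 4x2
Op 2 fold_left: fold axis v@1; visible region now rows[0,4) x cols[0,1) = 4x1
Op 3 fold_up: fold axis h@2; visible region now rows[0,2) x cols[0,1) = 2x1
Op 4 fold_down: fold axis h@1; visible region now rows[1,2) x cols[0,1) = 1x1
Op 5 cut(0, 0): punch at orig (1,0); cuts so far [(1, 0)]; region rows[1,2) x cols[0,1) = 1x1
Unfold 1 (reflect across h@1): 2 holes -> [(0, 0), (1, 0)]
Unfold 2 (reflect across h@2): 4 holes -> [(0, 0), (1, 0), (2, 0), (3, 0)]
Unfold 3 (reflect across v@1): 8 holes -> [(0, 0), (0, 1), (1, 0), (1, 1), (2, 0), (2, 1), (3, 0), (3, 1)]
Unfold 4 (reflect across v@2): 16 holes -> [(0, 0), (0, 1), (0, 2), (0, 3), (1, 0), (1, 1), (1, 2), (1, 3), (2, 0), (2, 1), (2, 2), (2, 3), (3, 0), (3, 1), (3, 2), (3, 3)]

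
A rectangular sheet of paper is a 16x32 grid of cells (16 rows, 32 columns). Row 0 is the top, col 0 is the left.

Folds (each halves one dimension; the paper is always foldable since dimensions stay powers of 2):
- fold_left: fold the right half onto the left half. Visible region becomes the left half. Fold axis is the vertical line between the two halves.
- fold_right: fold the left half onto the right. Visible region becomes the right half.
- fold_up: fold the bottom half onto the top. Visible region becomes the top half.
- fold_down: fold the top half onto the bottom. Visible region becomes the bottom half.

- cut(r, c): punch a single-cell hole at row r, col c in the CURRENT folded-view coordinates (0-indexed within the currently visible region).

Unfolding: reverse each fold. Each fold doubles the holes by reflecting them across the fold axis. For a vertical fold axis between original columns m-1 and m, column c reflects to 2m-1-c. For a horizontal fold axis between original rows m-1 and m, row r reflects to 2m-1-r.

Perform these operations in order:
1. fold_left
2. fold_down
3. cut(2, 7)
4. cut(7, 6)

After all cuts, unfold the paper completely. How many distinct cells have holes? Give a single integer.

Answer: 8

Derivation:
Op 1 fold_left: fold axis v@16; visible region now rows[0,16) x cols[0,16) = 16x16
Op 2 fold_down: fold axis h@8; visible region now rows[8,16) x cols[0,16) = 8x16
Op 3 cut(2, 7): punch at orig (10,7); cuts so far [(10, 7)]; region rows[8,16) x cols[0,16) = 8x16
Op 4 cut(7, 6): punch at orig (15,6); cuts so far [(10, 7), (15, 6)]; region rows[8,16) x cols[0,16) = 8x16
Unfold 1 (reflect across h@8): 4 holes -> [(0, 6), (5, 7), (10, 7), (15, 6)]
Unfold 2 (reflect across v@16): 8 holes -> [(0, 6), (0, 25), (5, 7), (5, 24), (10, 7), (10, 24), (15, 6), (15, 25)]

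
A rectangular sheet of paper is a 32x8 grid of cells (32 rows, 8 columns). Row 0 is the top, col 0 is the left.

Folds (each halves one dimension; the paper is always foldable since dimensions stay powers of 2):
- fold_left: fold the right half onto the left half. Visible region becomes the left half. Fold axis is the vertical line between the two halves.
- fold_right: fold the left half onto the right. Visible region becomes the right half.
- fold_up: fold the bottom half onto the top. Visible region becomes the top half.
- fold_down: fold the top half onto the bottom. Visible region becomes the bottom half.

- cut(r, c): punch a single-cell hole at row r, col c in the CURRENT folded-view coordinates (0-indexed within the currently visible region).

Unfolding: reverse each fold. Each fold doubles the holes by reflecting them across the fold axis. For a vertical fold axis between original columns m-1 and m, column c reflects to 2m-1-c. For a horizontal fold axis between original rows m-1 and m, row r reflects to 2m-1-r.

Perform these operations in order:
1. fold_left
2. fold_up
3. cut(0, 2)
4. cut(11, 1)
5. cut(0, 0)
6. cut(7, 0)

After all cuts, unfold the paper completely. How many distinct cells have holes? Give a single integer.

Answer: 16

Derivation:
Op 1 fold_left: fold axis v@4; visible region now rows[0,32) x cols[0,4) = 32x4
Op 2 fold_up: fold axis h@16; visible region now rows[0,16) x cols[0,4) = 16x4
Op 3 cut(0, 2): punch at orig (0,2); cuts so far [(0, 2)]; region rows[0,16) x cols[0,4) = 16x4
Op 4 cut(11, 1): punch at orig (11,1); cuts so far [(0, 2), (11, 1)]; region rows[0,16) x cols[0,4) = 16x4
Op 5 cut(0, 0): punch at orig (0,0); cuts so far [(0, 0), (0, 2), (11, 1)]; region rows[0,16) x cols[0,4) = 16x4
Op 6 cut(7, 0): punch at orig (7,0); cuts so far [(0, 0), (0, 2), (7, 0), (11, 1)]; region rows[0,16) x cols[0,4) = 16x4
Unfold 1 (reflect across h@16): 8 holes -> [(0, 0), (0, 2), (7, 0), (11, 1), (20, 1), (24, 0), (31, 0), (31, 2)]
Unfold 2 (reflect across v@4): 16 holes -> [(0, 0), (0, 2), (0, 5), (0, 7), (7, 0), (7, 7), (11, 1), (11, 6), (20, 1), (20, 6), (24, 0), (24, 7), (31, 0), (31, 2), (31, 5), (31, 7)]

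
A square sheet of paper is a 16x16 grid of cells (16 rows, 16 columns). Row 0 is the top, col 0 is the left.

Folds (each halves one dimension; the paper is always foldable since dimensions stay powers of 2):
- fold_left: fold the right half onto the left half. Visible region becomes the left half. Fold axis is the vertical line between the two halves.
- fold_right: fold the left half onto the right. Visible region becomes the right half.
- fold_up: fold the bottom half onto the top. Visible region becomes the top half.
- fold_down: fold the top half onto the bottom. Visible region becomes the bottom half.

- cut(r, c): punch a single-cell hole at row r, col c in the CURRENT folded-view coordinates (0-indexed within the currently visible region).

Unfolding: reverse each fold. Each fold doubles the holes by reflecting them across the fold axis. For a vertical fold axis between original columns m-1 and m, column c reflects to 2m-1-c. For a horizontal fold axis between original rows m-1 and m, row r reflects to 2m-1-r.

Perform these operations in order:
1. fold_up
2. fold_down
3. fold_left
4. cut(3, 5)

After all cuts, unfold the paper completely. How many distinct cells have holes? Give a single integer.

Answer: 8

Derivation:
Op 1 fold_up: fold axis h@8; visible region now rows[0,8) x cols[0,16) = 8x16
Op 2 fold_down: fold axis h@4; visible region now rows[4,8) x cols[0,16) = 4x16
Op 3 fold_left: fold axis v@8; visible region now rows[4,8) x cols[0,8) = 4x8
Op 4 cut(3, 5): punch at orig (7,5); cuts so far [(7, 5)]; region rows[4,8) x cols[0,8) = 4x8
Unfold 1 (reflect across v@8): 2 holes -> [(7, 5), (7, 10)]
Unfold 2 (reflect across h@4): 4 holes -> [(0, 5), (0, 10), (7, 5), (7, 10)]
Unfold 3 (reflect across h@8): 8 holes -> [(0, 5), (0, 10), (7, 5), (7, 10), (8, 5), (8, 10), (15, 5), (15, 10)]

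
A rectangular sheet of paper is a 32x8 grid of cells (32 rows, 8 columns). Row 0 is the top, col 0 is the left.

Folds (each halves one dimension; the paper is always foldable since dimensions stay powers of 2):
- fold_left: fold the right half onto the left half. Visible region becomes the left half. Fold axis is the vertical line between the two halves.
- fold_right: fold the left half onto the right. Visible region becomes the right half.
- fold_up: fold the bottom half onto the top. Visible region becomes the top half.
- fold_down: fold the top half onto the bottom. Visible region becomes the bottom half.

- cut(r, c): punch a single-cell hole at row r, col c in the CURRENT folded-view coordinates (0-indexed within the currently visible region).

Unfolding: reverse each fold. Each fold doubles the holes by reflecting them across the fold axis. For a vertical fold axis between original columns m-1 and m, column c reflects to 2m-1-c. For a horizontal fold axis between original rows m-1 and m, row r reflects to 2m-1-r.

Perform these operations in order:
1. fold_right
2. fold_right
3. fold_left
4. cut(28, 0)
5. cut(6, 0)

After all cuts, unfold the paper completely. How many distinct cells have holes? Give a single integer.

Answer: 16

Derivation:
Op 1 fold_right: fold axis v@4; visible region now rows[0,32) x cols[4,8) = 32x4
Op 2 fold_right: fold axis v@6; visible region now rows[0,32) x cols[6,8) = 32x2
Op 3 fold_left: fold axis v@7; visible region now rows[0,32) x cols[6,7) = 32x1
Op 4 cut(28, 0): punch at orig (28,6); cuts so far [(28, 6)]; region rows[0,32) x cols[6,7) = 32x1
Op 5 cut(6, 0): punch at orig (6,6); cuts so far [(6, 6), (28, 6)]; region rows[0,32) x cols[6,7) = 32x1
Unfold 1 (reflect across v@7): 4 holes -> [(6, 6), (6, 7), (28, 6), (28, 7)]
Unfold 2 (reflect across v@6): 8 holes -> [(6, 4), (6, 5), (6, 6), (6, 7), (28, 4), (28, 5), (28, 6), (28, 7)]
Unfold 3 (reflect across v@4): 16 holes -> [(6, 0), (6, 1), (6, 2), (6, 3), (6, 4), (6, 5), (6, 6), (6, 7), (28, 0), (28, 1), (28, 2), (28, 3), (28, 4), (28, 5), (28, 6), (28, 7)]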